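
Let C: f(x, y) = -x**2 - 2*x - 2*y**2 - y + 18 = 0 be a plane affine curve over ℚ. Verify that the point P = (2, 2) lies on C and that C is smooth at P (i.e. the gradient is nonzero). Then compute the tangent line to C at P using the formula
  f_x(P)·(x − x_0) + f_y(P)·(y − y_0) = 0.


Tangent line at P: -6*x - 9*y + 30 = 0.

Step 1: f(2, 2) = 0, so P lies on C.
Step 2: partial derivatives
  f_x(x, y) = -2*x - 2, f_y(x, y) = -4*y - 1.
  f_x(P) = -6, f_y(P) = -9 (gradient nonzero, so P is smooth).
Step 3: tangent line at P: -6·(x − 2) + -9·(y − 2) = 0.
Expanding: -6*x - 9*y + 30 = 0.


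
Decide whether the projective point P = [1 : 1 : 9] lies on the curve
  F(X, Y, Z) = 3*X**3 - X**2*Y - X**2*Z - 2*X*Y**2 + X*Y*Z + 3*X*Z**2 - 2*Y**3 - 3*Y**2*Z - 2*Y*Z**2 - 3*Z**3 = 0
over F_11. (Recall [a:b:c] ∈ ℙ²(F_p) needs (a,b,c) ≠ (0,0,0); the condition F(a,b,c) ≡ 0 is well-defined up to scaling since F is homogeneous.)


F(1,1,9) ≡ 10 (mod 11); P is NOT on the curve.

Evaluate F(1, 1, 9) term-by-term (mod 11).
  3*X**3 ↦ 3·1·1·1 = 3
  -X**2*Y ↦ -1·1·1·1 = -1
  -X**2*Z ↦ -1·1·1·9 = -9
  -2*X*Y**2 ↦ -2·1·1·1 = -2
  X*Y*Z ↦ 1·1·1·9 = 9
  3*X*Z**2 ↦ 3·1·1·81 = 243
  -2*Y**3 ↦ -2·1·1·1 = -2
  -3*Y**2*Z ↦ -3·1·1·9 = -27
  -2*Y*Z**2 ↦ -2·1·1·81 = -162
  -3*Z**3 ↦ -3·1·1·729 = -2187
Sum: F(1, 1, 9) = (3) + (-1) + (-9) + (-2) + (9) + (243) + (-2) + (-27) + (-162) + (-2187) = -2135.
Reducing mod 11: -2135 ≡ 10 (mod 11).
Since F(a, b, c) ≡ 10 ≠ 0 (mod 11), P does NOT lie on the curve.


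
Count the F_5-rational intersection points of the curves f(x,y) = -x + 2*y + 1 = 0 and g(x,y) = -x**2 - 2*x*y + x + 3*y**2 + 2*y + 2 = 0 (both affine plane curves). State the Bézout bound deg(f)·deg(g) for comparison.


Common zeros: {(3, 1)}; count = 1; Bézout bound = 2.

deg(f) = 1, deg(g) = 2, so Bézout bound = 2.
Scan x ∈ F_5. For each x, list the y ∈ F_5 with f(x, y) ≡ 0 and those with g(x, y) ≡ 0 (mod 5); the common zeros in that column are the intersection.
  x = 0: f ≡ 0 at y ∈ {2}; g ≡ 0 at y ∈ {3}; common: ∅.
  x = 1: f ≡ 0 at y ∈ {0}; g ≡ 0 at y ∈ {1, 4}; common: ∅.
  x = 2: f ≡ 0 at y ∈ {3}; g ≡ 0 at y ∈ {0, 4}; common: ∅.
  x = 3: f ≡ 0 at y ∈ {1}; g ≡ 0 at y ∈ {1, 2}; common: {1}.
  x = 4: f ≡ 0 at y ∈ {4}; g ≡ 0 at y ∈ {0, 2}; common: ∅.
Collecting: common zeros = {(3, 1)}, so the count is 1.
Comparison with the Bézout bound: 1 ≤ 2 = deg(f)·deg(g), as expected for curves with no common component (the affine F_5-count falls short of the bound because intersections may lie at infinity, over extension fields, or carry multiplicity).


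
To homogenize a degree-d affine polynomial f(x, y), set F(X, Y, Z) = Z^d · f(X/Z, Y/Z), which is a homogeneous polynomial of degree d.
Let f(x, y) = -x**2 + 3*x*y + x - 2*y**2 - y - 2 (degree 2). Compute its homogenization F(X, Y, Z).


F(X, Y, Z) = -X**2 + 3*X*Y + X*Z - 2*Y**2 - Y*Z - 2*Z**2

deg(f) = 2.
Substitute x = X/Z, y = Y/Z into f, then multiply by Z^2.
  monomial -1·x^2·y^0 ↦ -1·X^2·Y^0·Z^0.
  monomial 3·x^1·y^1 ↦ 3·X^1·Y^1·Z^0.
  monomial 1·x^1·y^0 ↦ 1·X^1·Y^0·Z^1.
  monomial -2·x^0·y^2 ↦ -2·X^0·Y^2·Z^0.
  monomial -1·x^0·y^1 ↦ -1·X^0·Y^1·Z^1.
  monomial -2·x^0·y^0 ↦ -2·X^0·Y^0·Z^2.
Collecting: F(X, Y, Z) = -X**2 + 3*X*Y + X*Z - 2*Y**2 - Y*Z - 2*Z**2.


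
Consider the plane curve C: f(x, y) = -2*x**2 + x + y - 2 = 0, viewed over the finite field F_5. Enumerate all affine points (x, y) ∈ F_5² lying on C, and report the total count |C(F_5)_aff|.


Affine F_5-points: {(0, 2), (1, 3), (2, 3), (3, 2), (4, 0)}; count = 5.

For each of the 25 pairs (x, y) ∈ F_5², evaluate f(x, y) mod 5. Record the zeros.
  x = 0: [0↦3, 1↦4, 2↦0, 3↦1, 4↦2]  zeros at y ∈ {2}
  x = 1: [0↦2, 1↦3, 2↦4, 3↦0, 4↦1]  zeros at y ∈ {3}
  x = 2: [0↦2, 1↦3, 2↦4, 3↦0, 4↦1]  zeros at y ∈ {3}
  x = 3: [0↦3, 1↦4, 2↦0, 3↦1, 4↦2]  zeros at y ∈ {2}
  x = 4: [0↦0, 1↦1, 2↦2, 3↦3, 4↦4]  zeros at y ∈ {0}
Collecting zeros: affine points = {(0, 2), (1, 3), (2, 3), (3, 2), (4, 0)}.
Total count |C(F_5)_aff| = 5.


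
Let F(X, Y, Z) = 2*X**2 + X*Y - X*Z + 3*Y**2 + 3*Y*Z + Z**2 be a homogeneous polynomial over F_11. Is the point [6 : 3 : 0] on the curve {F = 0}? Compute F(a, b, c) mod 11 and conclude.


F(6,3,0) ≡ 7 (mod 11); P is NOT on the curve.

Evaluate F(6, 3, 0) term-by-term (mod 11).
  2*X**2 ↦ 2·36·1·1 = 72
  X*Y ↦ 1·6·3·1 = 18
  -X*Z ↦ -1·6·1·0 = 0
  3*Y**2 ↦ 3·1·9·1 = 27
  3*Y*Z ↦ 3·1·3·0 = 0
  Z**2 ↦ 1·1·1·0 = 0
Sum: F(6, 3, 0) = (72) + (18) + (0) + (27) + (0) + (0) = 117.
Reducing mod 11: 117 ≡ 7 (mod 11).
Since F(a, b, c) ≡ 7 ≠ 0 (mod 11), P does NOT lie on the curve.


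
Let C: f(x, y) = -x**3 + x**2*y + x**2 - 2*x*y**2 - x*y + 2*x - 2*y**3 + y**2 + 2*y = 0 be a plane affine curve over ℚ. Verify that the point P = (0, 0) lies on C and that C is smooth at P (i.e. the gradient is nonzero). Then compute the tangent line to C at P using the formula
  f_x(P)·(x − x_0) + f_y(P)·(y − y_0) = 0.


Tangent line at P: 2*x + 2*y = 0.

Step 1: f(0, 0) = 0, so P lies on C.
Step 2: partial derivatives
  f_x(x, y) = -3*x**2 + 2*x*y + 2*x - 2*y**2 - y + 2, f_y(x, y) = x**2 - 4*x*y - x - 6*y**2 + 2*y + 2.
  f_x(P) = 2, f_y(P) = 2 (gradient nonzero, so P is smooth).
Step 3: tangent line at P: 2·(x − 0) + 2·(y − 0) = 0.
Expanding: 2*x + 2*y = 0.


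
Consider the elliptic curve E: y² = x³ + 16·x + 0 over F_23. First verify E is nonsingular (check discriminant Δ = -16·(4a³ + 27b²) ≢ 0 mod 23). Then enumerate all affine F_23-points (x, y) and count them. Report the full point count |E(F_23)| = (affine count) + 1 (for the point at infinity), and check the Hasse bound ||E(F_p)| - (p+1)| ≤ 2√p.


Affine points = {(0, 0), (3, 11), (3, 12), (4, 6), (4, 17), (6, 6), (6, 17), (7, 8), (7, 15), (11, 9), (11, 14), (13, 6), (13, 17), (14, 1), (14, 22), (15, 2), (15, 21), (18, 5), (18, 18), (21, 11), (21, 12), (22, 11), (22, 12)}; affine count = 23; |E(F_23)| = 24.

Discriminant check: Δ ∝ 4a³ + 27b² = 4·16³ + 27·0² = 4·4096 + 27·0 ≡ 8 (mod 23). Nonzero ⇒ E is nonsingular.
For each x ∈ F_23, compute rhs = x³ + 16·x + 0 mod 23, then count y ∈ F_23 with y² ≡ rhs.
  x = 0: rhs = 0, matching y values: 0 (1 points).
  x = 1: rhs = 17, matching y values: none (0 points).
  x = 2: rhs = 17, matching y values: none (0 points).
  x = 3: rhs = 6, matching y values: 11, 12 (2 points).
  x = 4: rhs = 13, matching y values: 6, 17 (2 points).
  x = 5: rhs = 21, matching y values: none (0 points).
  x = 6: rhs = 13, matching y values: 6, 17 (2 points).
  x = 7: rhs = 18, matching y values: 8, 15 (2 points).
  x = 8: rhs = 19, matching y values: none (0 points).
  x = 9: rhs = 22, matching y values: none (0 points).
  x = 10: rhs = 10, matching y values: none (0 points).
  x = 11: rhs = 12, matching y values: 9, 14 (2 points).
  x = 12: rhs = 11, matching y values: none (0 points).
  x = 13: rhs = 13, matching y values: 6, 17 (2 points).
  x = 14: rhs = 1, matching y values: 1, 22 (2 points).
  x = 15: rhs = 4, matching y values: 2, 21 (2 points).
  x = 16: rhs = 5, matching y values: none (0 points).
  x = 17: rhs = 10, matching y values: none (0 points).
  x = 18: rhs = 2, matching y values: 5, 18 (2 points).
  x = 19: rhs = 10, matching y values: none (0 points).
  x = 20: rhs = 17, matching y values: none (0 points).
  x = 21: rhs = 6, matching y values: 11, 12 (2 points).
  x = 22: rhs = 6, matching y values: 11, 12 (2 points).
Total affine count: 23.
Full point count |E(F_23)| = 23 + 1 = 24.
Hasse bound: |24 − (23+1)| = |0| = 0 ≤ 2√23 ≈ 9.5917 ✓.


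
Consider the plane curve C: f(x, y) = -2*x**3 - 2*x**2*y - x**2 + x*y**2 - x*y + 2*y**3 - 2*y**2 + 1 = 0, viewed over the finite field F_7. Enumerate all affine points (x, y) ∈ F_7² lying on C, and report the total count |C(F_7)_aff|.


Affine F_7-points: {(1, 4), (3, 2), (3, 6), (4, 1), (5, 5), (6, 1)}; count = 6.

For each of the 49 pairs (x, y) ∈ F_7², evaluate f(x, y) mod 7. Record the zeros.
  x = 0: [0↦1, 1↦1, 2↦2, 3↦2, 4↦6, 5↦5, 6↦4]  zeros at y ∈ ∅
  x = 1: [0↦5, 1↦3, 2↦4, 3↦6, 4↦0, 5↦5, 6↦5]  zeros at y ∈ {4}
  x = 2: [0↦2, 1↦1, 2↦5, 3↦5, 4↦6, 5↦6, 6↦3]  zeros at y ∈ ∅
  x = 3: [0↦1, 1↦4, 2↦0, 3↦1, 4↦5, 5↦3, 6↦0]  zeros at y ∈ {2, 6}
  x = 4: [0↦4, 1↦0, 2↦5, 3↦3, 4↦6, 5↦5, 6↦5]  zeros at y ∈ {1}
  x = 5: [0↦6, 1↦5, 2↦1, 3↦6, 4↦4, 5↦0, 6↦6]  zeros at y ∈ {5}
  x = 6: [0↦2, 1↦0, 2↦4, 3↦5, 4↦1, 5↦4, 6↦5]  zeros at y ∈ {1}
Collecting zeros: affine points = {(1, 4), (3, 2), (3, 6), (4, 1), (5, 5), (6, 1)}.
Total count |C(F_7)_aff| = 6.


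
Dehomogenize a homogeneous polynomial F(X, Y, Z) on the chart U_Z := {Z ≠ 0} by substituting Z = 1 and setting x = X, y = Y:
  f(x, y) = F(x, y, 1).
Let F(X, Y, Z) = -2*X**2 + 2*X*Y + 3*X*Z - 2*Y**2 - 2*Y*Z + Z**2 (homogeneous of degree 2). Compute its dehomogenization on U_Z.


f(x, y) = -2*x**2 + 2*x*y + 3*x - 2*y**2 - 2*y + 1

On U_Z we set Z = 1. Each monomial c·X^i·Y^j·Z^k in F becomes c·x^i·y^j·1^k = c·x^i·y^j.
Substituting Z = 1: F(X, Y, 1) = -2*x**2 + 2*x*y + 3*x - 2*y**2 - 2*y + 1.
Note: deg(f) ≤ deg(F) = 2; strict inequality happens when F is divisible by Z (lost terms).


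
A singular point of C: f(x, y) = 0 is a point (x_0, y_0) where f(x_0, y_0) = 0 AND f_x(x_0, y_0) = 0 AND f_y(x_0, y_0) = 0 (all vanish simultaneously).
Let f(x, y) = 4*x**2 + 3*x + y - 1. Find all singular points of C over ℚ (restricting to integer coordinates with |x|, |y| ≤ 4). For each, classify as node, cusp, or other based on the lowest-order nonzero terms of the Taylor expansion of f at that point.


No singular points in the scanned grid; C is smooth there.

Compute partial derivatives:
  f_x = 8*x + 3.
  f_y = 1.
f_y = 1 is a nonzero constant, so f_y never vanishes: no point (x, y) can satisfy f = f_x = f_y = 0. In particular no (x, y) ∈ {−4, ..., 4}² is singular; the curve is smooth.


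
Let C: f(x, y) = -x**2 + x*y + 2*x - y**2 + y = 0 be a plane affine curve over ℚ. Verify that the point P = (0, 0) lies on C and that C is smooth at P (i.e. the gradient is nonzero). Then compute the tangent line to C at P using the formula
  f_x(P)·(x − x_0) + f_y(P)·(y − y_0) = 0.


Tangent line at P: 2*x + y = 0.

Step 1: f(0, 0) = 0, so P lies on C.
Step 2: partial derivatives
  f_x(x, y) = -2*x + y + 2, f_y(x, y) = x - 2*y + 1.
  f_x(P) = 2, f_y(P) = 1 (gradient nonzero, so P is smooth).
Step 3: tangent line at P: 2·(x − 0) + 1·(y − 0) = 0.
Expanding: 2*x + y = 0.


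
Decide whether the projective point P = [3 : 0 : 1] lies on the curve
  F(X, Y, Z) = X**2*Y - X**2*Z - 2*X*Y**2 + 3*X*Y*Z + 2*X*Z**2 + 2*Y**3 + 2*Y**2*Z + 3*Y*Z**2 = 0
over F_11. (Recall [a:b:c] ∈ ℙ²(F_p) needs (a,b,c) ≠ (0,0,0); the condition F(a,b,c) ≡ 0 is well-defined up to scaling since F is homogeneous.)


F(3,0,1) ≡ 8 (mod 11); P is NOT on the curve.

Evaluate F(3, 0, 1) term-by-term (mod 11).
  X**2*Y ↦ 1·9·0·1 = 0
  -X**2*Z ↦ -1·9·1·1 = -9
  -2*X*Y**2 ↦ -2·3·0·1 = 0
  3*X*Y*Z ↦ 3·3·0·1 = 0
  2*X*Z**2 ↦ 2·3·1·1 = 6
  2*Y**3 ↦ 2·1·0·1 = 0
  2*Y**2*Z ↦ 2·1·0·1 = 0
  3*Y*Z**2 ↦ 3·1·0·1 = 0
Sum: F(3, 0, 1) = (0) + (-9) + (0) + (0) + (6) + (0) + (0) + (0) = -3.
Reducing mod 11: -3 ≡ 8 (mod 11).
Since F(a, b, c) ≡ 8 ≠ 0 (mod 11), P does NOT lie on the curve.


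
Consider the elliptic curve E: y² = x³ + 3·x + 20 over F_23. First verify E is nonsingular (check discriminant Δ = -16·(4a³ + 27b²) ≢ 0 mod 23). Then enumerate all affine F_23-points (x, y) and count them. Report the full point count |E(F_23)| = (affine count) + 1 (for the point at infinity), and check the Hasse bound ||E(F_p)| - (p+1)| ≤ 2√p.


Affine points = {(1, 1), (1, 22), (4, 2), (4, 21), (6, 1), (6, 22), (7, 4), (7, 19), (8, 2), (8, 21), (11, 2), (11, 21), (12, 6), (12, 17), (13, 5), (13, 18), (14, 0), (15, 6), (15, 17), (16, 1), (16, 22), (17, 4), (17, 19), (18, 8), (18, 15), (19, 6), (19, 17), (21, 11), (21, 12), (22, 4), (22, 19)}; affine count = 31; |E(F_23)| = 32.

Discriminant check: Δ ∝ 4a³ + 27b² = 4·3³ + 27·20² = 4·27 + 27·400 ≡ 6 (mod 23). Nonzero ⇒ E is nonsingular.
For each x ∈ F_23, compute rhs = x³ + 3·x + 20 mod 23, then count y ∈ F_23 with y² ≡ rhs.
  x = 0: rhs = 20, matching y values: none (0 points).
  x = 1: rhs = 1, matching y values: 1, 22 (2 points).
  x = 2: rhs = 11, matching y values: none (0 points).
  x = 3: rhs = 10, matching y values: none (0 points).
  x = 4: rhs = 4, matching y values: 2, 21 (2 points).
  x = 5: rhs = 22, matching y values: none (0 points).
  x = 6: rhs = 1, matching y values: 1, 22 (2 points).
  x = 7: rhs = 16, matching y values: 4, 19 (2 points).
  x = 8: rhs = 4, matching y values: 2, 21 (2 points).
  x = 9: rhs = 17, matching y values: none (0 points).
  x = 10: rhs = 15, matching y values: none (0 points).
  x = 11: rhs = 4, matching y values: 2, 21 (2 points).
  x = 12: rhs = 13, matching y values: 6, 17 (2 points).
  x = 13: rhs = 2, matching y values: 5, 18 (2 points).
  x = 14: rhs = 0, matching y values: 0 (1 points).
  x = 15: rhs = 13, matching y values: 6, 17 (2 points).
  x = 16: rhs = 1, matching y values: 1, 22 (2 points).
  x = 17: rhs = 16, matching y values: 4, 19 (2 points).
  x = 18: rhs = 18, matching y values: 8, 15 (2 points).
  x = 19: rhs = 13, matching y values: 6, 17 (2 points).
  x = 20: rhs = 7, matching y values: none (0 points).
  x = 21: rhs = 6, matching y values: 11, 12 (2 points).
  x = 22: rhs = 16, matching y values: 4, 19 (2 points).
Total affine count: 31.
Full point count |E(F_23)| = 31 + 1 = 32.
Hasse bound: |32 − (23+1)| = |8| = 8 ≤ 2√23 ≈ 9.5917 ✓.


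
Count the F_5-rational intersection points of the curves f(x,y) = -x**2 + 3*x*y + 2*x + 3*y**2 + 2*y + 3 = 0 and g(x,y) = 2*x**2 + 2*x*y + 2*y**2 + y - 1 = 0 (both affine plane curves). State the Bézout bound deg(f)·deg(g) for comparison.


Common zeros: ∅; count = 0; Bézout bound = 4.

deg(f) = 2, deg(g) = 2, so Bézout bound = 4.
Scan x ∈ F_5. For each x, list the y ∈ F_5 with f(x, y) ≡ 0 and those with g(x, y) ≡ 0 (mod 5); the common zeros in that column are the intersection.
  x = 0: f ≡ 0 at y ∈ ∅; g ≡ 0 at y ∈ {3, 4}; common: ∅.
  x = 1: f ≡ 0 at y ∈ ∅; g ≡ 0 at y ∈ {2, 4}; common: ∅.
  x = 2: f ≡ 0 at y ∈ ∅; g ≡ 0 at y ∈ {2, 3}; common: ∅.
  x = 3: f ≡ 0 at y ∈ {0, 3}; g ≡ 0 at y ∈ ∅; common: ∅.
  x = 4: f ≡ 0 at y ∈ {0, 2}; g ≡ 0 at y ∈ ∅; common: ∅.
Collecting: common zeros = ∅, so the count is 0.
Comparison with the Bézout bound: 0 ≤ 4 = deg(f)·deg(g), as expected for curves with no common component (the affine F_5-count falls short of the bound because intersections may lie at infinity, over extension fields, or carry multiplicity).


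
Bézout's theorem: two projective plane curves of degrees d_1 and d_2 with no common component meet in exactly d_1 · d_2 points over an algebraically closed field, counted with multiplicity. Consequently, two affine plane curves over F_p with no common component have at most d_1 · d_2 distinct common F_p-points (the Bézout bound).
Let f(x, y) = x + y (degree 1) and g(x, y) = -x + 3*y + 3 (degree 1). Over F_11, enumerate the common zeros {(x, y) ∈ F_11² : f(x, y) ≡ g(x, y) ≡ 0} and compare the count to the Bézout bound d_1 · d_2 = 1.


Common zeros: {(9, 2)}; count = 1; Bézout bound = 1.

deg(f) = 1, deg(g) = 1, so Bézout bound = 1.
Scan x ∈ F_11. For each x, list the y ∈ F_11 with f(x, y) ≡ 0 and those with g(x, y) ≡ 0 (mod 11); the common zeros in that column are the intersection.
  x = 0: f ≡ 0 at y ∈ {0}; g ≡ 0 at y ∈ {10}; common: ∅.
  x = 1: f ≡ 0 at y ∈ {10}; g ≡ 0 at y ∈ {3}; common: ∅.
  x = 2: f ≡ 0 at y ∈ {9}; g ≡ 0 at y ∈ {7}; common: ∅.
  x = 3: f ≡ 0 at y ∈ {8}; g ≡ 0 at y ∈ {0}; common: ∅.
  x = 4: f ≡ 0 at y ∈ {7}; g ≡ 0 at y ∈ {4}; common: ∅.
  x = 5: f ≡ 0 at y ∈ {6}; g ≡ 0 at y ∈ {8}; common: ∅.
  x = 6: f ≡ 0 at y ∈ {5}; g ≡ 0 at y ∈ {1}; common: ∅.
  x = 7: f ≡ 0 at y ∈ {4}; g ≡ 0 at y ∈ {5}; common: ∅.
  x = 8: f ≡ 0 at y ∈ {3}; g ≡ 0 at y ∈ {9}; common: ∅.
  x = 9: f ≡ 0 at y ∈ {2}; g ≡ 0 at y ∈ {2}; common: {2}.
  x = 10: f ≡ 0 at y ∈ {1}; g ≡ 0 at y ∈ {6}; common: ∅.
Collecting: common zeros = {(9, 2)}, so the count is 1.
Comparison with the Bézout bound: 1 ≤ 1 = deg(f)·deg(g), as expected for curves with no common component (the bound is attained).


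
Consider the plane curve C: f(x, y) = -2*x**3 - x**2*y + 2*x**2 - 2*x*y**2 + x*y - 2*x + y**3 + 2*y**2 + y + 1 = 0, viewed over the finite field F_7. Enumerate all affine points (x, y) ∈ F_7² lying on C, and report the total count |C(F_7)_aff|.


Affine F_7-points: {(0, 3), (3, 1), (4, 1), (6, 0)}; count = 4.

For each of the 49 pairs (x, y) ∈ F_7², evaluate f(x, y) mod 7. Record the zeros.
  x = 0: [0↦1, 1↦5, 2↦5, 3↦0, 4↦3, 5↦6, 6↦1]  zeros at y ∈ {3}
  x = 1: [0↦6, 1↦1, 2↦2, 3↦1, 4↦4, 5↦3, 6↦4]  zeros at y ∈ ∅
  x = 2: [0↦3, 1↦1, 2↦1, 3↦2, 4↦3, 5↦3, 6↦1]  zeros at y ∈ ∅
  x = 3: [0↦1, 1↦0, 2↦4, 3↦5, 4↦2, 5↦1, 6↦1]  zeros at y ∈ {1}
  x = 4: [0↦2, 1↦0, 2↦6, 3↦5, 4↦3, 5↦6, 6↦6]  zeros at y ∈ {1}
  x = 5: [0↦1, 1↦3, 2↦2, 3↦4, 4↦1, 5↦6, 6↦4]  zeros at y ∈ ∅
  x = 6: [0↦0, 1↦4, 2↦1, 3↦4, 4↦5, 5↦3, 6↦4]  zeros at y ∈ {0}
Collecting zeros: affine points = {(0, 3), (3, 1), (4, 1), (6, 0)}.
Total count |C(F_7)_aff| = 4.


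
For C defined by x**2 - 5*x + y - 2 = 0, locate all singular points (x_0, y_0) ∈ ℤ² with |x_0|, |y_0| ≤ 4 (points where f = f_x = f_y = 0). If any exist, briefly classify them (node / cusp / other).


No singular points in the scanned grid; C is smooth there.

Compute partial derivatives:
  f_x = 2*x - 5.
  f_y = 1.
f_y = 1 is a nonzero constant, so f_y never vanishes: no point (x, y) can satisfy f = f_x = f_y = 0. In particular no (x, y) ∈ {−4, ..., 4}² is singular; the curve is smooth.


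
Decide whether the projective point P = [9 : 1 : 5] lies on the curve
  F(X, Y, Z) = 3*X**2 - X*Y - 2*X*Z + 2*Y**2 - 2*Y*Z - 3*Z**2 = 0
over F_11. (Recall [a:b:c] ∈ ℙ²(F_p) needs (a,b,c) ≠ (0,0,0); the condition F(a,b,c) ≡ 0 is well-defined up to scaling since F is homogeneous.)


F(9,1,5) ≡ 6 (mod 11); P is NOT on the curve.

Evaluate F(9, 1, 5) term-by-term (mod 11).
  3*X**2 ↦ 3·81·1·1 = 243
  -X*Y ↦ -1·9·1·1 = -9
  -2*X*Z ↦ -2·9·1·5 = -90
  2*Y**2 ↦ 2·1·1·1 = 2
  -2*Y*Z ↦ -2·1·1·5 = -10
  -3*Z**2 ↦ -3·1·1·25 = -75
Sum: F(9, 1, 5) = (243) + (-9) + (-90) + (2) + (-10) + (-75) = 61.
Reducing mod 11: 61 ≡ 6 (mod 11).
Since F(a, b, c) ≡ 6 ≠ 0 (mod 11), P does NOT lie on the curve.


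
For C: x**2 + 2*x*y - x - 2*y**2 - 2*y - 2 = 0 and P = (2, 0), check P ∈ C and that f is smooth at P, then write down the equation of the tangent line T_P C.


Tangent line at P: 3*x + 2*y - 6 = 0.

Step 1: f(2, 0) = 0, so P lies on C.
Step 2: partial derivatives
  f_x(x, y) = 2*x + 2*y - 1, f_y(x, y) = 2*x - 4*y - 2.
  f_x(P) = 3, f_y(P) = 2 (gradient nonzero, so P is smooth).
Step 3: tangent line at P: 3·(x − 2) + 2·(y − 0) = 0.
Expanding: 3*x + 2*y - 6 = 0.


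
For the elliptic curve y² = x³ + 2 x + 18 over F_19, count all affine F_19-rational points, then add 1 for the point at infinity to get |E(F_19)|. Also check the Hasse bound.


Affine points = {(2, 7), (2, 12), (5, 1), (5, 18), (9, 9), (9, 10), (14, 4), (14, 15), (16, 2), (16, 17), (17, 5), (17, 14)}; affine count = 12; |E(F_19)| = 13.

Discriminant check: Δ ∝ 4a³ + 27b² = 4·2³ + 27·18² = 4·8 + 27·324 ≡ 2 (mod 19). Nonzero ⇒ E is nonsingular.
For each x ∈ F_19, compute rhs = x³ + 2·x + 18 mod 19, then count y ∈ F_19 with y² ≡ rhs.
  x = 0: rhs = 18, matching y values: none (0 points).
  x = 1: rhs = 2, matching y values: none (0 points).
  x = 2: rhs = 11, matching y values: 7, 12 (2 points).
  x = 3: rhs = 13, matching y values: none (0 points).
  x = 4: rhs = 14, matching y values: none (0 points).
  x = 5: rhs = 1, matching y values: 1, 18 (2 points).
  x = 6: rhs = 18, matching y values: none (0 points).
  x = 7: rhs = 14, matching y values: none (0 points).
  x = 8: rhs = 14, matching y values: none (0 points).
  x = 9: rhs = 5, matching y values: 9, 10 (2 points).
  x = 10: rhs = 12, matching y values: none (0 points).
  x = 11: rhs = 3, matching y values: none (0 points).
  x = 12: rhs = 3, matching y values: none (0 points).
  x = 13: rhs = 18, matching y values: none (0 points).
  x = 14: rhs = 16, matching y values: 4, 15 (2 points).
  x = 15: rhs = 3, matching y values: none (0 points).
  x = 16: rhs = 4, matching y values: 2, 17 (2 points).
  x = 17: rhs = 6, matching y values: 5, 14 (2 points).
  x = 18: rhs = 15, matching y values: none (0 points).
Total affine count: 12.
Full point count |E(F_19)| = 12 + 1 = 13.
Hasse bound: |13 − (19+1)| = |-7| = 7 ≤ 2√19 ≈ 8.7178 ✓.


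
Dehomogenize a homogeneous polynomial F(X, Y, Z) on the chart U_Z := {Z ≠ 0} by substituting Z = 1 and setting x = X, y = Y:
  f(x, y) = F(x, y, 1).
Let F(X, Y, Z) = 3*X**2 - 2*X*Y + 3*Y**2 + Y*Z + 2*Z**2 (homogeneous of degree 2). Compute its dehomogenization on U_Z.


f(x, y) = 3*x**2 - 2*x*y + 3*y**2 + y + 2

On U_Z we set Z = 1. Each monomial c·X^i·Y^j·Z^k in F becomes c·x^i·y^j·1^k = c·x^i·y^j.
Substituting Z = 1: F(X, Y, 1) = 3*x**2 - 2*x*y + 3*y**2 + y + 2.
Note: deg(f) ≤ deg(F) = 2; strict inequality happens when F is divisible by Z (lost terms).


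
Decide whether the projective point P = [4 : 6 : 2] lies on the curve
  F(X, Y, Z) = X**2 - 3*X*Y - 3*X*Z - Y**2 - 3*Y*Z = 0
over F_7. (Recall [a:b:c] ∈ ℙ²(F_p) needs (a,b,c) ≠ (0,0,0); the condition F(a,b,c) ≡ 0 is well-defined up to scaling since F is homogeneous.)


F(4,6,2) ≡ 2 (mod 7); P is NOT on the curve.

Evaluate F(4, 6, 2) term-by-term (mod 7).
  X**2 ↦ 1·16·1·1 = 16
  -3*X*Y ↦ -3·4·6·1 = -72
  -3*X*Z ↦ -3·4·1·2 = -24
  -Y**2 ↦ -1·1·36·1 = -36
  -3*Y*Z ↦ -3·1·6·2 = -36
Sum: F(4, 6, 2) = (16) + (-72) + (-24) + (-36) + (-36) = -152.
Reducing mod 7: -152 ≡ 2 (mod 7).
Since F(a, b, c) ≡ 2 ≠ 0 (mod 7), P does NOT lie on the curve.


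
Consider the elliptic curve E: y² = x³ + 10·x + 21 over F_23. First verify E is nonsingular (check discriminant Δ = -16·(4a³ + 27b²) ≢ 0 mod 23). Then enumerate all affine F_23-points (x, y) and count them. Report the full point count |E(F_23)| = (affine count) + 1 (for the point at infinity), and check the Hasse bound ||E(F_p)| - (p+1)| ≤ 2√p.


Affine points = {(1, 3), (1, 20), (2, 7), (2, 16), (3, 3), (3, 20), (5, 9), (5, 14), (9, 9), (9, 14), (11, 6), (11, 17), (12, 11), (12, 12), (13, 5), (13, 18), (15, 2), (15, 21), (19, 3), (19, 20), (21, 4), (21, 19)}; affine count = 22; |E(F_23)| = 23.

Discriminant check: Δ ∝ 4a³ + 27b² = 4·10³ + 27·21² = 4·1000 + 27·441 ≡ 14 (mod 23). Nonzero ⇒ E is nonsingular.
For each x ∈ F_23, compute rhs = x³ + 10·x + 21 mod 23, then count y ∈ F_23 with y² ≡ rhs.
  x = 0: rhs = 21, matching y values: none (0 points).
  x = 1: rhs = 9, matching y values: 3, 20 (2 points).
  x = 2: rhs = 3, matching y values: 7, 16 (2 points).
  x = 3: rhs = 9, matching y values: 3, 20 (2 points).
  x = 4: rhs = 10, matching y values: none (0 points).
  x = 5: rhs = 12, matching y values: 9, 14 (2 points).
  x = 6: rhs = 21, matching y values: none (0 points).
  x = 7: rhs = 20, matching y values: none (0 points).
  x = 8: rhs = 15, matching y values: none (0 points).
  x = 9: rhs = 12, matching y values: 9, 14 (2 points).
  x = 10: rhs = 17, matching y values: none (0 points).
  x = 11: rhs = 13, matching y values: 6, 17 (2 points).
  x = 12: rhs = 6, matching y values: 11, 12 (2 points).
  x = 13: rhs = 2, matching y values: 5, 18 (2 points).
  x = 14: rhs = 7, matching y values: none (0 points).
  x = 15: rhs = 4, matching y values: 2, 21 (2 points).
  x = 16: rhs = 22, matching y values: none (0 points).
  x = 17: rhs = 21, matching y values: none (0 points).
  x = 18: rhs = 7, matching y values: none (0 points).
  x = 19: rhs = 9, matching y values: 3, 20 (2 points).
  x = 20: rhs = 10, matching y values: none (0 points).
  x = 21: rhs = 16, matching y values: 4, 19 (2 points).
  x = 22: rhs = 10, matching y values: none (0 points).
Total affine count: 22.
Full point count |E(F_23)| = 22 + 1 = 23.
Hasse bound: |23 − (23+1)| = |-1| = 1 ≤ 2√23 ≈ 9.5917 ✓.


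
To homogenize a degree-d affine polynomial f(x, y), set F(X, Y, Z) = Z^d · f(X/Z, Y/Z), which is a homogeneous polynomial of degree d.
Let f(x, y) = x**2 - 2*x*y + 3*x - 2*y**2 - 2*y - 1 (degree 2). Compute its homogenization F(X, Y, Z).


F(X, Y, Z) = X**2 - 2*X*Y + 3*X*Z - 2*Y**2 - 2*Y*Z - Z**2

deg(f) = 2.
Substitute x = X/Z, y = Y/Z into f, then multiply by Z^2.
  monomial 1·x^2·y^0 ↦ 1·X^2·Y^0·Z^0.
  monomial -2·x^1·y^1 ↦ -2·X^1·Y^1·Z^0.
  monomial 3·x^1·y^0 ↦ 3·X^1·Y^0·Z^1.
  monomial -2·x^0·y^2 ↦ -2·X^0·Y^2·Z^0.
  monomial -2·x^0·y^1 ↦ -2·X^0·Y^1·Z^1.
  monomial -1·x^0·y^0 ↦ -1·X^0·Y^0·Z^2.
Collecting: F(X, Y, Z) = X**2 - 2*X*Y + 3*X*Z - 2*Y**2 - 2*Y*Z - Z**2.


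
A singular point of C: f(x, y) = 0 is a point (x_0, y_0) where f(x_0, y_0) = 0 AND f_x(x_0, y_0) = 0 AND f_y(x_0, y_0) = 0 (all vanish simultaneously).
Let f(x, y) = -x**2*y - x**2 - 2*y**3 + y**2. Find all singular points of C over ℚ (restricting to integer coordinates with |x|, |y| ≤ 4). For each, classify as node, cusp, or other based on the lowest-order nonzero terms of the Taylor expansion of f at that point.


Singular points: {(0, 0)}; classification: node.

Compute partial derivatives:
  f_x = -2*x*y - 2*x.
  f_y = -x**2 - 6*y**2 + 2*y.
Scan x_0 ∈ {−4, ..., 4}. For each x_0, f_y(x_0, y) is a polynomial in y; find its integer roots y ∈ {−4, ..., 4}, then test f_x and f at those candidates.
  x = -4: f_y(-4, y) = -6*y**2 + 2*y - 16; no integer root y with |y| ≤ 4.
  x = -3: f_y(-3, y) = -6*y**2 + 2*y - 9; no integer root y with |y| ≤ 4.
  x = -2: f_y(-2, y) = -6*y**2 + 2*y - 4; no integer root y with |y| ≤ 4.
  x = -1: f_y(-1, y) = -6*y**2 + 2*y - 1; no integer root y with |y| ≤ 4.
  x = 0: f_y(0, y) = -6*y**2 + 2*y; vanishes at y ∈ {0}. (0, 0): f_x = 0, f = 0 — SINGULAR.
  x = 1: f_y(1, y) = -6*y**2 + 2*y - 1; no integer root y with |y| ≤ 4.
  x = 2: f_y(2, y) = -6*y**2 + 2*y - 4; no integer root y with |y| ≤ 4.
  x = 3: f_y(3, y) = -6*y**2 + 2*y - 9; no integer root y with |y| ≤ 4.
  x = 4: f_y(4, y) = -6*y**2 + 2*y - 16; no integer root y with |y| ≤ 4.
Only singular point on the grid: (0, 0).
Classify: substitute x = 0 + u, y = 0 + v and expand: f = -u**2*v - u**2 - 2*v**3 + v**2.
No constant or linear terms (consistent with a singular point). Quadratic part: -u**2 + v**2. Cubic part: -u**2*v - 2*v**3.
The quadratic part v**2 - u**2 = (v − u)(v + u) splits into two distinct linear factors, so there are two distinct tangent lines y − 0 = ±(x − 0) — this is a node (ordinary double point).
Classification: node.


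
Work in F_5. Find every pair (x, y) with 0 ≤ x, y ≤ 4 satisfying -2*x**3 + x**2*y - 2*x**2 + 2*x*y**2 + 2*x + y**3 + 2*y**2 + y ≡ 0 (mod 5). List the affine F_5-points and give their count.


Affine F_5-points: {(0, 0), (0, 4), (1, 1), (2, 0), (2, 4), (4, 2), (4, 4)}; count = 7.

For each of the 25 pairs (x, y) ∈ F_5², evaluate f(x, y) mod 5. Record the zeros.
  x = 0: [0↦0, 1↦4, 2↦3, 3↦3, 4↦0]  zeros at y ∈ {0, 4}
  x = 1: [0↦3, 1↦0, 2↦1, 3↦2, 4↦4]  zeros at y ∈ {1}
  x = 2: [0↦0, 1↦2, 2↦2, 3↦1, 4↦0]  zeros at y ∈ {0, 4}
  x = 3: [0↦4, 1↦3, 2↦4, 3↦3, 4↦1]  zeros at y ∈ ∅
  x = 4: [0↦3, 1↦1, 2↦0, 3↦1, 4↦0]  zeros at y ∈ {2, 4}
Collecting zeros: affine points = {(0, 0), (0, 4), (1, 1), (2, 0), (2, 4), (4, 2), (4, 4)}.
Total count |C(F_5)_aff| = 7.


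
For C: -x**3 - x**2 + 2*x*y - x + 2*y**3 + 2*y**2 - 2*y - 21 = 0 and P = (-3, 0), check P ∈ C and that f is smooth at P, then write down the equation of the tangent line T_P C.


Tangent line at P: -22*x - 8*y - 66 = 0.

Step 1: f(-3, 0) = 0, so P lies on C.
Step 2: partial derivatives
  f_x(x, y) = -3*x**2 - 2*x + 2*y - 1, f_y(x, y) = 2*x + 6*y**2 + 4*y - 2.
  f_x(P) = -22, f_y(P) = -8 (gradient nonzero, so P is smooth).
Step 3: tangent line at P: -22·(x − -3) + -8·(y − 0) = 0.
Expanding: -22*x - 8*y - 66 = 0.


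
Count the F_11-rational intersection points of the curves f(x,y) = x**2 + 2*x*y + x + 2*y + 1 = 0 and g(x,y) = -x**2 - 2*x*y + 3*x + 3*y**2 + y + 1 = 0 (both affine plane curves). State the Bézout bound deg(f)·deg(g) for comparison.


Common zeros: ∅; count = 0; Bézout bound = 4.

deg(f) = 2, deg(g) = 2, so Bézout bound = 4.
Scan x ∈ F_11. For each x, list the y ∈ F_11 with f(x, y) ≡ 0 and those with g(x, y) ≡ 0 (mod 11); the common zeros in that column are the intersection.
  x = 0: f ≡ 0 at y ∈ {5}; g ≡ 0 at y ∈ {9}; common: ∅.
  x = 1: f ≡ 0 at y ∈ {2}; g ≡ 0 at y ∈ {7, 8}; common: ∅.
  x = 2: f ≡ 0 at y ∈ {8}; g ≡ 0 at y ∈ ∅; common: ∅.
  x = 3: f ≡ 0 at y ∈ {8}; g ≡ 0 at y ∈ ∅; common: ∅.
  x = 4: f ≡ 0 at y ∈ {10}; g ≡ 0 at y ∈ ∅; common: ∅.
  x = 5: f ≡ 0 at y ∈ {2}; g ≡ 0 at y ∈ ∅; common: ∅.
  x = 6: f ≡ 0 at y ∈ {4}; g ≡ 0 at y ∈ ∅; common: ∅.
  x = 7: f ≡ 0 at y ∈ {4}; g ≡ 0 at y ∈ {9, 10}; common: ∅.
  x = 8: f ≡ 0 at y ∈ {10}; g ≡ 0 at y ∈ {8}; common: ∅.
  x = 9: f ≡ 0 at y ∈ {7}; g ≡ 0 at y ∈ {3, 10}; common: ∅.
  x = 10: f ≡ 0 at y ∈ ∅; g ≡ 0 at y ∈ {3, 7}; common: ∅.
Collecting: common zeros = ∅, so the count is 0.
Comparison with the Bézout bound: 0 ≤ 4 = deg(f)·deg(g), as expected for curves with no common component (the affine F_11-count falls short of the bound because intersections may lie at infinity, over extension fields, or carry multiplicity).


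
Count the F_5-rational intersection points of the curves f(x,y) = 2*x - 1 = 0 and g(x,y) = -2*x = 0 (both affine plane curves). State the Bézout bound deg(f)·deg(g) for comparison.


Common zeros: ∅; count = 0; Bézout bound = 1.

deg(f) = 1, deg(g) = 1, so Bézout bound = 1.
Scan x ∈ F_5. For each x, list the y ∈ F_5 with f(x, y) ≡ 0 and those with g(x, y) ≡ 0 (mod 5); the common zeros in that column are the intersection.
  x = 0: f ≡ 0 at y ∈ ∅; g ≡ 0 at y ∈ {0, 1, 2, 3, 4}; common: ∅.
  x = 1: f ≡ 0 at y ∈ ∅; g ≡ 0 at y ∈ ∅; common: ∅.
  x = 2: f ≡ 0 at y ∈ ∅; g ≡ 0 at y ∈ ∅; common: ∅.
  x = 3: f ≡ 0 at y ∈ {0, 1, 2, 3, 4}; g ≡ 0 at y ∈ ∅; common: ∅.
  x = 4: f ≡ 0 at y ∈ ∅; g ≡ 0 at y ∈ ∅; common: ∅.
Collecting: common zeros = ∅, so the count is 0.
Comparison with the Bézout bound: 0 ≤ 1 = deg(f)·deg(g), as expected for curves with no common component (the affine F_5-count falls short of the bound because intersections may lie at infinity, over extension fields, or carry multiplicity).


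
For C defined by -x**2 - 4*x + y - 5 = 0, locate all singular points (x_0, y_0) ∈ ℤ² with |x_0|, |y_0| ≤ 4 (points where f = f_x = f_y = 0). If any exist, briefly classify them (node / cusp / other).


No singular points in the scanned grid; C is smooth there.

Compute partial derivatives:
  f_x = -2*x - 4.
  f_y = 1.
f_y = 1 is a nonzero constant, so f_y never vanishes: no point (x, y) can satisfy f = f_x = f_y = 0. In particular no (x, y) ∈ {−4, ..., 4}² is singular; the curve is smooth.


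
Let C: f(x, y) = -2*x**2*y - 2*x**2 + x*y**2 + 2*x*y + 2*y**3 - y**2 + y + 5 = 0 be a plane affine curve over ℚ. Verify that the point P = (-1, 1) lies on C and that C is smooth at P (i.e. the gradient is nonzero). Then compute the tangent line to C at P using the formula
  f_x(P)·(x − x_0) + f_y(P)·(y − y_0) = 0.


Tangent line at P: 11*x - y + 12 = 0.

Step 1: f(-1, 1) = 0, so P lies on C.
Step 2: partial derivatives
  f_x(x, y) = -4*x*y - 4*x + y**2 + 2*y, f_y(x, y) = -2*x**2 + 2*x*y + 2*x + 6*y**2 - 2*y + 1.
  f_x(P) = 11, f_y(P) = -1 (gradient nonzero, so P is smooth).
Step 3: tangent line at P: 11·(x − -1) + -1·(y − 1) = 0.
Expanding: 11*x - y + 12 = 0.


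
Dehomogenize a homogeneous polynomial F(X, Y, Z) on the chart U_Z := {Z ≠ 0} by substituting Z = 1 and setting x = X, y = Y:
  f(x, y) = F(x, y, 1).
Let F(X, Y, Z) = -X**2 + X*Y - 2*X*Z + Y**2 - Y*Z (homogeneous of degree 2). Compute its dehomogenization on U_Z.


f(x, y) = -x**2 + x*y - 2*x + y**2 - y

On U_Z we set Z = 1. Each monomial c·X^i·Y^j·Z^k in F becomes c·x^i·y^j·1^k = c·x^i·y^j.
Substituting Z = 1: F(X, Y, 1) = -x**2 + x*y - 2*x + y**2 - y.
Note: deg(f) ≤ deg(F) = 2; strict inequality happens when F is divisible by Z (lost terms).


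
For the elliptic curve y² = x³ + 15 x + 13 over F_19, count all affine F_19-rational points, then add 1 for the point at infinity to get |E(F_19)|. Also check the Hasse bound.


Affine points = {(3, 3), (3, 16), (4, 2), (4, 17), (5, 2), (5, 17), (7, 9), (7, 10), (10, 2), (10, 17), (13, 7), (13, 12), (16, 6), (16, 13), (18, 4), (18, 15)}; affine count = 16; |E(F_19)| = 17.

Discriminant check: Δ ∝ 4a³ + 27b² = 4·15³ + 27·13² = 4·3375 + 27·169 ≡ 13 (mod 19). Nonzero ⇒ E is nonsingular.
For each x ∈ F_19, compute rhs = x³ + 15·x + 13 mod 19, then count y ∈ F_19 with y² ≡ rhs.
  x = 0: rhs = 13, matching y values: none (0 points).
  x = 1: rhs = 10, matching y values: none (0 points).
  x = 2: rhs = 13, matching y values: none (0 points).
  x = 3: rhs = 9, matching y values: 3, 16 (2 points).
  x = 4: rhs = 4, matching y values: 2, 17 (2 points).
  x = 5: rhs = 4, matching y values: 2, 17 (2 points).
  x = 6: rhs = 15, matching y values: none (0 points).
  x = 7: rhs = 5, matching y values: 9, 10 (2 points).
  x = 8: rhs = 18, matching y values: none (0 points).
  x = 9: rhs = 3, matching y values: none (0 points).
  x = 10: rhs = 4, matching y values: 2, 17 (2 points).
  x = 11: rhs = 8, matching y values: none (0 points).
  x = 12: rhs = 2, matching y values: none (0 points).
  x = 13: rhs = 11, matching y values: 7, 12 (2 points).
  x = 14: rhs = 3, matching y values: none (0 points).
  x = 15: rhs = 3, matching y values: none (0 points).
  x = 16: rhs = 17, matching y values: 6, 13 (2 points).
  x = 17: rhs = 13, matching y values: none (0 points).
  x = 18: rhs = 16, matching y values: 4, 15 (2 points).
Total affine count: 16.
Full point count |E(F_19)| = 16 + 1 = 17.
Hasse bound: |17 − (19+1)| = |-3| = 3 ≤ 2√19 ≈ 8.7178 ✓.


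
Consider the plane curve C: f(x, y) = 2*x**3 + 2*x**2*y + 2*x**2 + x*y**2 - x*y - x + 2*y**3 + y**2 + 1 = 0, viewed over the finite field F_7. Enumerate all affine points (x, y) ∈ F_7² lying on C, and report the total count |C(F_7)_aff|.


Affine F_7-points: {(0, 2), (0, 6), (1, 4), (2, 2), (2, 5), (3, 0), (3, 1), (3, 4), (4, 5), (5, 3), (5, 4), (6, 1)}; count = 12.

For each of the 49 pairs (x, y) ∈ F_7², evaluate f(x, y) mod 7. Record the zeros.
  x = 0: [0↦1, 1↦4, 2↦0, 3↦1, 4↦5, 5↦3, 6↦0]  zeros at y ∈ {2, 6}
  x = 1: [0↦4, 1↦2, 2↦2, 3↦2, 4↦0, 5↦1, 6↦3]  zeros at y ∈ {4}
  x = 2: [0↦2, 1↦6, 2↦0, 3↦3, 4↦6, 5↦0, 6↦4]  zeros at y ∈ {2, 5}
  x = 3: [0↦0, 1↦0, 2↦6, 3↦2, 4↦0, 5↦5, 6↦1]  zeros at y ∈ {0, 1, 4}
  x = 4: [0↦3, 1↦3, 2↦4, 3↦4, 4↦1, 5↦0, 6↦6]  zeros at y ∈ {5}
  x = 5: [0↦2, 1↦6, 2↦6, 3↦0, 4↦0, 5↦4, 6↦3]  zeros at y ∈ {3, 4}
  x = 6: [0↦2, 1↦0, 2↦3, 3↦2, 4↦2, 5↦1, 6↦4]  zeros at y ∈ {1}
Collecting zeros: affine points = {(0, 2), (0, 6), (1, 4), (2, 2), (2, 5), (3, 0), (3, 1), (3, 4), (4, 5), (5, 3), (5, 4), (6, 1)}.
Total count |C(F_7)_aff| = 12.


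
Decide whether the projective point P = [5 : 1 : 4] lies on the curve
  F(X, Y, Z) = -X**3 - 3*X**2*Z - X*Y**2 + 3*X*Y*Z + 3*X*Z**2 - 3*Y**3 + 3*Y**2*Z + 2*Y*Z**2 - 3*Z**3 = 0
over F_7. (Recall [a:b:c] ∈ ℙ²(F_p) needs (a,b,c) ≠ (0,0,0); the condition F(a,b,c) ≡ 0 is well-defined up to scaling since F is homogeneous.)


F(5,1,4) ≡ 6 (mod 7); P is NOT on the curve.

Evaluate F(5, 1, 4) term-by-term (mod 7).
  -X**3 ↦ -1·125·1·1 = -125
  -3*X**2*Z ↦ -3·25·1·4 = -300
  -X*Y**2 ↦ -1·5·1·1 = -5
  3*X*Y*Z ↦ 3·5·1·4 = 60
  3*X*Z**2 ↦ 3·5·1·16 = 240
  -3*Y**3 ↦ -3·1·1·1 = -3
  3*Y**2*Z ↦ 3·1·1·4 = 12
  2*Y*Z**2 ↦ 2·1·1·16 = 32
  -3*Z**3 ↦ -3·1·1·64 = -192
Sum: F(5, 1, 4) = (-125) + (-300) + (-5) + (60) + (240) + (-3) + (12) + (32) + (-192) = -281.
Reducing mod 7: -281 ≡ 6 (mod 7).
Since F(a, b, c) ≡ 6 ≠ 0 (mod 7), P does NOT lie on the curve.


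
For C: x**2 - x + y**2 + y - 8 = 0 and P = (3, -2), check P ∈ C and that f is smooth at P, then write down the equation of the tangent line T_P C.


Tangent line at P: 5*x - 3*y - 21 = 0.

Step 1: f(3, -2) = 0, so P lies on C.
Step 2: partial derivatives
  f_x(x, y) = 2*x - 1, f_y(x, y) = 2*y + 1.
  f_x(P) = 5, f_y(P) = -3 (gradient nonzero, so P is smooth).
Step 3: tangent line at P: 5·(x − 3) + -3·(y − -2) = 0.
Expanding: 5*x - 3*y - 21 = 0.


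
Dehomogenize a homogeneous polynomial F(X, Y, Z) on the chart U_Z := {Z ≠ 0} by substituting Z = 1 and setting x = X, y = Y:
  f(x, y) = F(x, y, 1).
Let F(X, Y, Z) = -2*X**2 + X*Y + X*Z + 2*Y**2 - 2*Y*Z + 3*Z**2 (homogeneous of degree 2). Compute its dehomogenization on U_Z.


f(x, y) = -2*x**2 + x*y + x + 2*y**2 - 2*y + 3

On U_Z we set Z = 1. Each monomial c·X^i·Y^j·Z^k in F becomes c·x^i·y^j·1^k = c·x^i·y^j.
Substituting Z = 1: F(X, Y, 1) = -2*x**2 + x*y + x + 2*y**2 - 2*y + 3.
Note: deg(f) ≤ deg(F) = 2; strict inequality happens when F is divisible by Z (lost terms).


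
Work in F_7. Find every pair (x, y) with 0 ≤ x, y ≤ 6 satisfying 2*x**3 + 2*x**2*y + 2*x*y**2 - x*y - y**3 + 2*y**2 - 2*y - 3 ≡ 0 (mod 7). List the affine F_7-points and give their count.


Affine F_7-points: {(0, 2), (4, 3), (5, 1), (5, 5), (5, 6)}; count = 5.

For each of the 49 pairs (x, y) ∈ F_7², evaluate f(x, y) mod 7. Record the zeros.
  x = 0: [0↦4, 1↦3, 2↦0, 3↦3, 4↦6, 5↦3, 6↦2]  zeros at y ∈ {2}
  x = 1: [0↦6, 1↦1, 2↦5, 3↦5, 4↦2, 5↦4, 6↦5]  zeros at y ∈ ∅
  x = 2: [0↦6, 1↦1, 2↦2, 3↦3, 4↦5, 5↦2, 6↦2]  zeros at y ∈ ∅
  x = 3: [0↦2, 1↦1, 2↦3, 3↦2, 4↦6, 5↦2, 6↦5]  zeros at y ∈ ∅
  x = 4: [0↦6, 1↦6, 2↦6, 3↦0, 4↦3, 5↦2, 6↦5]  zeros at y ∈ {3}
  x = 5: [0↦2, 1↦0, 2↦2, 3↦2, 4↦1, 5↦0, 6↦0]  zeros at y ∈ {1, 5, 6}
  x = 6: [0↦2, 1↦2, 2↦3, 3↦6, 4↦5, 5↦1, 6↦2]  zeros at y ∈ ∅
Collecting zeros: affine points = {(0, 2), (4, 3), (5, 1), (5, 5), (5, 6)}.
Total count |C(F_7)_aff| = 5.


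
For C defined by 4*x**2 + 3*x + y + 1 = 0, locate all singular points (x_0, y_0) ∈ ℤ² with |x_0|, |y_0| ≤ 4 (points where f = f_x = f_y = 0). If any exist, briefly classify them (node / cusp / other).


No singular points in the scanned grid; C is smooth there.

Compute partial derivatives:
  f_x = 8*x + 3.
  f_y = 1.
f_y = 1 is a nonzero constant, so f_y never vanishes: no point (x, y) can satisfy f = f_x = f_y = 0. In particular no (x, y) ∈ {−4, ..., 4}² is singular; the curve is smooth.


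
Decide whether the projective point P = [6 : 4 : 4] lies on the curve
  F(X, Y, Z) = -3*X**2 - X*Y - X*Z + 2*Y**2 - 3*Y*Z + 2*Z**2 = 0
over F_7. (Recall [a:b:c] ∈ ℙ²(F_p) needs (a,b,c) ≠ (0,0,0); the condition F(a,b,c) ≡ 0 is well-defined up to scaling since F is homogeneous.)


F(6,4,4) ≡ 0 (mod 7); P is on the curve.

Evaluate F(6, 4, 4) term-by-term (mod 7).
  -3*X**2 ↦ -3·36·1·1 = -108
  -X*Y ↦ -1·6·4·1 = -24
  -X*Z ↦ -1·6·1·4 = -24
  2*Y**2 ↦ 2·1·16·1 = 32
  -3*Y*Z ↦ -3·1·4·4 = -48
  2*Z**2 ↦ 2·1·1·16 = 32
Sum: F(6, 4, 4) = (-108) + (-24) + (-24) + (32) + (-48) + (32) = -140.
Reducing mod 7: -140 ≡ 0 (mod 7).
Since F(a, b, c) ≡ 0 (mod 7), P lies on the curve.
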